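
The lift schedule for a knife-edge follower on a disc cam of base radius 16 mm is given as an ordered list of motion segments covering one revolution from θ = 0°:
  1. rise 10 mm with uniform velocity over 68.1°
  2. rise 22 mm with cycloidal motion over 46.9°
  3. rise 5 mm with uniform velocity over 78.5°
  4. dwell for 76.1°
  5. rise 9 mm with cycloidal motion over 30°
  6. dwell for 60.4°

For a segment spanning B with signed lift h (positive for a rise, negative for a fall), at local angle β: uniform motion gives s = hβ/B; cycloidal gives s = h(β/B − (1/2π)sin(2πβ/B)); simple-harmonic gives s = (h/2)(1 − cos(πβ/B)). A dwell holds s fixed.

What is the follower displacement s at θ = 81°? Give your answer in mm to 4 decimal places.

seg 1 [0°–68.1°] uniform, h=10: full span → s += 10 → s = 10.0000
seg 2 [68.1°–115°] cycloidal, h=22: θ=81° here. β=12.9, B=46.9. 22·(0.2751 − sin(2π·0.2751)/(2π)) = 2.5931 → s = 12.5931

12.5931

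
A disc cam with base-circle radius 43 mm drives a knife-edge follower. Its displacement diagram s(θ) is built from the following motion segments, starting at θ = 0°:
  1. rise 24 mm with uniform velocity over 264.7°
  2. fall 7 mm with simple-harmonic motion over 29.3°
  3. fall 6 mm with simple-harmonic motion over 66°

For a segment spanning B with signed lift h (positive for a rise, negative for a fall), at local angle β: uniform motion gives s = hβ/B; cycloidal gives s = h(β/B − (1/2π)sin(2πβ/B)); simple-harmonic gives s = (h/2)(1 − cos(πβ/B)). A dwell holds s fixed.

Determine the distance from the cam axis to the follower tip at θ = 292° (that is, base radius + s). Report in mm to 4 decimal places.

seg 1 [0°–264.7°] uniform, h=24: full span → s += 24 → s = 24.0000
seg 2 [264.7°–294°] simple-harmonic, h=-7: θ=292° here. β=27.3, B=29.3. -7/2·(1 − cos(π·0.9317)) = -6.9198 → s = 17.0802
radial distance = base radius + s = 43 + 17.0802 = 60.0802

60.0802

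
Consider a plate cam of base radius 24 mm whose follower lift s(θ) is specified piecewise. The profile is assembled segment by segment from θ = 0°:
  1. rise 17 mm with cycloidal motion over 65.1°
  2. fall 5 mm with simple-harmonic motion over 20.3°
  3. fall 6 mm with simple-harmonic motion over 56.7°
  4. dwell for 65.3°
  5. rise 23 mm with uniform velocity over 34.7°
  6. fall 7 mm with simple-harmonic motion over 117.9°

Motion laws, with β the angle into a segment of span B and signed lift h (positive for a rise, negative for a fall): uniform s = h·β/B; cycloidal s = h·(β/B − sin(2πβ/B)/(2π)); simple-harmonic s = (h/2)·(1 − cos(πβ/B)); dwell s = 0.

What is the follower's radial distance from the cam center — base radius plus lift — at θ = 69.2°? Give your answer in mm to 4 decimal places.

seg 1 [0°–65.1°] cycloidal, h=17: full span → s += 17 → s = 17.0000
seg 2 [65.1°–85.4°] simple-harmonic, h=-5: θ=69.2° here. β=4.1, B=20.3. -5/2·(1 − cos(π·0.2020)) = -0.4866 → s = 16.5134
radial distance = base radius + s = 24 + 16.5134 = 40.5134

40.5134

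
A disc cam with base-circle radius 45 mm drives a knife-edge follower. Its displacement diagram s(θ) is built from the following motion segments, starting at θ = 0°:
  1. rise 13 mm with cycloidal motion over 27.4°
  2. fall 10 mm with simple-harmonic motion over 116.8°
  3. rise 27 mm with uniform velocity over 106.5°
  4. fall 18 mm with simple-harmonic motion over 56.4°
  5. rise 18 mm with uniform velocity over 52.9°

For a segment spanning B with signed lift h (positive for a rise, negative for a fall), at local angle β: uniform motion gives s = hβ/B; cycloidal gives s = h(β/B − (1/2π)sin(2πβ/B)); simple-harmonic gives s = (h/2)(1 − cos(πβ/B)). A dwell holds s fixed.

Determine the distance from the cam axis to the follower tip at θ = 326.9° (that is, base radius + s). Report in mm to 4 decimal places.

seg 1 [0°–27.4°] cycloidal, h=13: full span → s += 13 → s = 13.0000
seg 2 [27.4°–144.2°] simple-harmonic, h=-10: full span → s += -10 → s = 3.0000
seg 3 [144.2°–250.7°] uniform, h=27: full span → s += 27 → s = 30.0000
seg 4 [250.7°–307.1°] simple-harmonic, h=-18: full span → s += -18 → s = 12.0000
seg 5 [307.1°–360°] uniform, h=18: θ=326.9° here. β=19.8, B=52.9. 18·19.8/52.9 = 6.7372 → s = 18.7372
radial distance = base radius + s = 45 + 18.7372 = 63.7372

63.7372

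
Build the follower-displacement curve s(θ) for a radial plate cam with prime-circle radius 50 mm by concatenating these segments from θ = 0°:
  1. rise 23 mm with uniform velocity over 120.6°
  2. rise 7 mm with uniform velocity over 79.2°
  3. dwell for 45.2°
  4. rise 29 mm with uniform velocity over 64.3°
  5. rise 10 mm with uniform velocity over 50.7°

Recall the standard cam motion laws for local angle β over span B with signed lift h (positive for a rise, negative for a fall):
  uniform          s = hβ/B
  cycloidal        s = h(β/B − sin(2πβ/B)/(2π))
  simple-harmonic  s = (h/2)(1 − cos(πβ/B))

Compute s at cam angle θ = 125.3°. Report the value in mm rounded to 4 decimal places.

seg 1 [0°–120.6°] uniform, h=23: full span → s += 23 → s = 23.0000
seg 2 [120.6°–199.8°] uniform, h=7: θ=125.3° here. β=4.7, B=79.2. 7·4.7/79.2 = 0.4154 → s = 23.4154

23.4154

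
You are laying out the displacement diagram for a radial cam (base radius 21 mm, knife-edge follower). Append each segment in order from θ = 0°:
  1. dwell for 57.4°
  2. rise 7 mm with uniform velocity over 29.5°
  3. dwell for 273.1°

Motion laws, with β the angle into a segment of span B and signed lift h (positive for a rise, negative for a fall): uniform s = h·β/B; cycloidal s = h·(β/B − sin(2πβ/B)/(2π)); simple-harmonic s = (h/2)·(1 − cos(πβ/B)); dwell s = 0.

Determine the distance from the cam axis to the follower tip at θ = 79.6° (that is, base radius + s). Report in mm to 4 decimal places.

seg 1 [0°–57.4°] dwell: s stays 0.0000
seg 2 [57.4°–86.9°] uniform, h=7: θ=79.6° here. β=22.2, B=29.5. 7·22.2/29.5 = 5.2678 → s = 5.2678
radial distance = base radius + s = 21 + 5.2678 = 26.2678

26.2678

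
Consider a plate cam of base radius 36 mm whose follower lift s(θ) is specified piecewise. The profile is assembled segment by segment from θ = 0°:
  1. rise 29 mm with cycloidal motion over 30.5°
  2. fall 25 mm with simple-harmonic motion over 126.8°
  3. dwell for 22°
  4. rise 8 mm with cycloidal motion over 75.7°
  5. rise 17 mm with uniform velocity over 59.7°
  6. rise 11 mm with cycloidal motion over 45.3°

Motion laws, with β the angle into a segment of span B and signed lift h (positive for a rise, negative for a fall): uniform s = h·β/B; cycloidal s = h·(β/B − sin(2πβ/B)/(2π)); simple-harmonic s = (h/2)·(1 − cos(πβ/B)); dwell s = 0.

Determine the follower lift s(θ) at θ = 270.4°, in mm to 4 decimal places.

seg 1 [0°–30.5°] cycloidal, h=29: full span → s += 29 → s = 29.0000
seg 2 [30.5°–157.3°] simple-harmonic, h=-25: full span → s += -25 → s = 4.0000
seg 3 [157.3°–179.3°] dwell: s stays 4.0000
seg 4 [179.3°–255°] cycloidal, h=8: full span → s += 8 → s = 12.0000
seg 5 [255°–314.7°] uniform, h=17: θ=270.4° here. β=15.4, B=59.7. 17·15.4/59.7 = 4.3853 → s = 16.3853

16.3853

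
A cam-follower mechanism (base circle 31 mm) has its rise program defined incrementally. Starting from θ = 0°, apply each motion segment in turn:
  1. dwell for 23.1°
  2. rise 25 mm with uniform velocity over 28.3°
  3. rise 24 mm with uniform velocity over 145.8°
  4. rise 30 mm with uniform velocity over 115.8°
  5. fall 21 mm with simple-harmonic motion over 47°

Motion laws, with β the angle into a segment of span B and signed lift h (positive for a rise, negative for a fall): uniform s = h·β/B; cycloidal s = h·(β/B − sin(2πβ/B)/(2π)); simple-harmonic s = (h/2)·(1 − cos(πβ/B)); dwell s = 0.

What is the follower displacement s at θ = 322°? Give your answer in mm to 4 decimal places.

seg 1 [0°–23.1°] dwell: s stays 0.0000
seg 2 [23.1°–51.4°] uniform, h=25: full span → s += 25 → s = 25.0000
seg 3 [51.4°–197.2°] uniform, h=24: full span → s += 24 → s = 49.0000
seg 4 [197.2°–313°] uniform, h=30: full span → s += 30 → s = 79.0000
seg 5 [313°–360°] simple-harmonic, h=-21: θ=322° here. β=9, B=47. -21/2·(1 − cos(π·0.1915)) = -1.8434 → s = 77.1566

77.1566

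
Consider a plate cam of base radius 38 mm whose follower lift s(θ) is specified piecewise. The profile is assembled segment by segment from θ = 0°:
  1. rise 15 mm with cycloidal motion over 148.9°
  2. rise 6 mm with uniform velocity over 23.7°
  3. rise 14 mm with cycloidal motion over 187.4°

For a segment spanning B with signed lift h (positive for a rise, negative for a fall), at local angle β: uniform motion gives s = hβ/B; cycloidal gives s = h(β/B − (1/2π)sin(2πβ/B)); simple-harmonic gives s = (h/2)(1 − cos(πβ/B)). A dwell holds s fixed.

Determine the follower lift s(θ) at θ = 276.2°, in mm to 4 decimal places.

seg 1 [0°–148.9°] cycloidal, h=15: full span → s += 15 → s = 15.0000
seg 2 [148.9°–172.6°] uniform, h=6: full span → s += 6 → s = 21.0000
seg 3 [172.6°–360°] cycloidal, h=14: θ=276.2° here. β=103.6, B=187.4. 14·(0.5528 − sin(2π·0.5528)/(2π)) = 8.4657 → s = 29.4657

29.4657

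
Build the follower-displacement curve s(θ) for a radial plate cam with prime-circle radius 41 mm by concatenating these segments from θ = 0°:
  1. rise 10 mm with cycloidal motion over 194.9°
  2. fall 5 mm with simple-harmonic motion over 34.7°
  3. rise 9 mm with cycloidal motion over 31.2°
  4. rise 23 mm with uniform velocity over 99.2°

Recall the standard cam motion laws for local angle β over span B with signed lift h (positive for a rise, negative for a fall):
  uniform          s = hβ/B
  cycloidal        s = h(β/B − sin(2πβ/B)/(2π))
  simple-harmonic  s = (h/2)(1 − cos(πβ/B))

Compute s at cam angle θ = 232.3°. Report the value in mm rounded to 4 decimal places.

seg 1 [0°–194.9°] cycloidal, h=10: full span → s += 10 → s = 10.0000
seg 2 [194.9°–229.6°] simple-harmonic, h=-5: full span → s += -5 → s = 5.0000
seg 3 [229.6°–260.8°] cycloidal, h=9: θ=232.3° here. β=2.7, B=31.2. 9·(0.0865 − sin(2π·0.0865)/(2π)) = 0.0378 → s = 5.0378

5.0378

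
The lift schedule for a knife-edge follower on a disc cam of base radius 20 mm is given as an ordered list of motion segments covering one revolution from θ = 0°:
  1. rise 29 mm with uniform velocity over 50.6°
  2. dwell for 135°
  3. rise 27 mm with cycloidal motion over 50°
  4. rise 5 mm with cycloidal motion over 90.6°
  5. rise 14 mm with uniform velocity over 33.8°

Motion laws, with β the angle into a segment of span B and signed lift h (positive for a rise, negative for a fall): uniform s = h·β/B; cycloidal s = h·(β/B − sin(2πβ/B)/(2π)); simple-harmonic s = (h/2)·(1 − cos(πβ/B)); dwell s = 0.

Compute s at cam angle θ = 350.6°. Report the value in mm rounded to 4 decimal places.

seg 1 [0°–50.6°] uniform, h=29: full span → s += 29 → s = 29.0000
seg 2 [50.6°–185.6°] dwell: s stays 29.0000
seg 3 [185.6°–235.6°] cycloidal, h=27: full span → s += 27 → s = 56.0000
seg 4 [235.6°–326.2°] cycloidal, h=5: full span → s += 5 → s = 61.0000
seg 5 [326.2°–360°] uniform, h=14: θ=350.6° here. β=24.4, B=33.8. 14·24.4/33.8 = 10.1065 → s = 71.1065

71.1065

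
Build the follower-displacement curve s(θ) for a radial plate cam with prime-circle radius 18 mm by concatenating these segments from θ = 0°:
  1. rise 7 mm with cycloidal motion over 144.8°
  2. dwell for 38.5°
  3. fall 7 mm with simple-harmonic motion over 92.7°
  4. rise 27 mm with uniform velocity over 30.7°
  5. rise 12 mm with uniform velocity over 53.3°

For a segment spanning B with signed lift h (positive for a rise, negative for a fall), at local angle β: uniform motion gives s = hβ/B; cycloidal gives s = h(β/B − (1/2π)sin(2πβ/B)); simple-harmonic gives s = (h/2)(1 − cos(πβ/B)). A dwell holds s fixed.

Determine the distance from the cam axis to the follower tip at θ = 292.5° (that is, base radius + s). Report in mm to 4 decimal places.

seg 1 [0°–144.8°] cycloidal, h=7: full span → s += 7 → s = 7.0000
seg 2 [144.8°–183.3°] dwell: s stays 7.0000
seg 3 [183.3°–276°] simple-harmonic, h=-7: full span → s += -7 → s = 0.0000
seg 4 [276°–306.7°] uniform, h=27: θ=292.5° here. β=16.5, B=30.7. 27·16.5/30.7 = 14.5114 → s = 14.5114
radial distance = base radius + s = 18 + 14.5114 = 32.5114

32.5114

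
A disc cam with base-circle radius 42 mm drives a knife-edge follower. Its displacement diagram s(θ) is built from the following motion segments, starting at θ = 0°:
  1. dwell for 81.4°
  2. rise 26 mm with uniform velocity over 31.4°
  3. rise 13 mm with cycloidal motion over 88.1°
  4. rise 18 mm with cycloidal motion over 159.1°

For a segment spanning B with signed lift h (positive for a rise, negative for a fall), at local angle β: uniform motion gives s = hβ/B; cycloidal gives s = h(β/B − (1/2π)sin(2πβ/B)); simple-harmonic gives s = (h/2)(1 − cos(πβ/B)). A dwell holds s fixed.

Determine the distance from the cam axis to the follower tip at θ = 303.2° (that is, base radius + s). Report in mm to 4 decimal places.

seg 1 [0°–81.4°] dwell: s stays 0.0000
seg 2 [81.4°–112.8°] uniform, h=26: full span → s += 26 → s = 26.0000
seg 3 [112.8°–200.9°] cycloidal, h=13: full span → s += 13 → s = 39.0000
seg 4 [200.9°–360°] cycloidal, h=18: θ=303.2° here. β=102.3, B=159.1. 18·(0.6430 − sin(2π·0.6430)/(2π)) = 13.8151 → s = 52.8151
radial distance = base radius + s = 42 + 52.8151 = 94.8151

94.8151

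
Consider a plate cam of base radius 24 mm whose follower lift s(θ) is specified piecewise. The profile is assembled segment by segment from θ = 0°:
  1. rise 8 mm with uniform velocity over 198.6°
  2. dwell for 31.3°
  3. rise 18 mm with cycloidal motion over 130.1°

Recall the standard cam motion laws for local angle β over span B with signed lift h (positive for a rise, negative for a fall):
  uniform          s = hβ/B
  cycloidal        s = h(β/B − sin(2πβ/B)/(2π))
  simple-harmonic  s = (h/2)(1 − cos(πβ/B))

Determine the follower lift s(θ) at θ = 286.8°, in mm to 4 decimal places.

seg 1 [0°–198.6°] uniform, h=8: full span → s += 8 → s = 8.0000
seg 2 [198.6°–229.9°] dwell: s stays 8.0000
seg 3 [229.9°–360°] cycloidal, h=18: θ=286.8° here. β=56.9, B=130.1. 18·(0.4374 − sin(2π·0.4374)/(2π)) = 6.7737 → s = 14.7737

14.7737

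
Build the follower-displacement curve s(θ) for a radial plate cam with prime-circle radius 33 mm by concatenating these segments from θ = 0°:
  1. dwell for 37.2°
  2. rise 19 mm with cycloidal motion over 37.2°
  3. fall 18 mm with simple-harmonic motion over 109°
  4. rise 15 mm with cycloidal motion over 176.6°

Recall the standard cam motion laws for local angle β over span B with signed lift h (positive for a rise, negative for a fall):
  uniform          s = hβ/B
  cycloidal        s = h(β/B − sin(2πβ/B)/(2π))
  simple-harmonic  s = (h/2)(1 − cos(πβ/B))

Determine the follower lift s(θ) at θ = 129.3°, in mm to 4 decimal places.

seg 1 [0°–37.2°] dwell: s stays 0.0000
seg 2 [37.2°–74.4°] cycloidal, h=19: full span → s += 19 → s = 19.0000
seg 3 [74.4°–183.4°] simple-harmonic, h=-18: θ=129.3° here. β=54.9, B=109. -18/2·(1 − cos(π·0.5037)) = -9.1038 → s = 9.8962

9.8962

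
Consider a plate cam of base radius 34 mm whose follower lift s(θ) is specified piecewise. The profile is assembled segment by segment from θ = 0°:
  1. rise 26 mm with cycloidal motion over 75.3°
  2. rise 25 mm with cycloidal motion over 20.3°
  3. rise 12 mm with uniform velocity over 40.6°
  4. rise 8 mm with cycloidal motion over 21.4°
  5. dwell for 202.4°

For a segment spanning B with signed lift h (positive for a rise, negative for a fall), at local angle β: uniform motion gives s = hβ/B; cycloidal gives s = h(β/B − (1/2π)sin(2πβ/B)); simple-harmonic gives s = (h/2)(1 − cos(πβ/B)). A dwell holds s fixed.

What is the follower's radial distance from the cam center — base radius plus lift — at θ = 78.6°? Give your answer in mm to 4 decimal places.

seg 1 [0°–75.3°] cycloidal, h=26: full span → s += 26 → s = 26.0000
seg 2 [75.3°–95.6°] cycloidal, h=25: θ=78.6° here. β=3.3, B=20.3. 25·(0.1626 − sin(2π·0.1626)/(2π)) = 0.6707 → s = 26.6707
radial distance = base radius + s = 34 + 26.6707 = 60.6707

60.6707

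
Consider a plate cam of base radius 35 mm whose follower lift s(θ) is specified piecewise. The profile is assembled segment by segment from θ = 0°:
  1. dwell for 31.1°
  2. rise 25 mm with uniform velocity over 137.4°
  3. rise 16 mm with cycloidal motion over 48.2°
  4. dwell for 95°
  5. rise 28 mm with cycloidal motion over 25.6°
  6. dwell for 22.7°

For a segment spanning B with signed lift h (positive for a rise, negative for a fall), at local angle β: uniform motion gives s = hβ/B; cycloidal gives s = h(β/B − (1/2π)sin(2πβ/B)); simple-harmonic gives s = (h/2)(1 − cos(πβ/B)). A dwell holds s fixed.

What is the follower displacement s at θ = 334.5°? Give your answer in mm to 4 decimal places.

seg 1 [0°–31.1°] dwell: s stays 0.0000
seg 2 [31.1°–168.5°] uniform, h=25: full span → s += 25 → s = 25.0000
seg 3 [168.5°–216.7°] cycloidal, h=16: full span → s += 16 → s = 41.0000
seg 4 [216.7°–311.7°] dwell: s stays 41.0000
seg 5 [311.7°–337.3°] cycloidal, h=28: θ=334.5° here. β=22.8, B=25.6. 28·(0.8906 − sin(2π·0.8906)/(2π)) = 27.7646 → s = 68.7646

68.7646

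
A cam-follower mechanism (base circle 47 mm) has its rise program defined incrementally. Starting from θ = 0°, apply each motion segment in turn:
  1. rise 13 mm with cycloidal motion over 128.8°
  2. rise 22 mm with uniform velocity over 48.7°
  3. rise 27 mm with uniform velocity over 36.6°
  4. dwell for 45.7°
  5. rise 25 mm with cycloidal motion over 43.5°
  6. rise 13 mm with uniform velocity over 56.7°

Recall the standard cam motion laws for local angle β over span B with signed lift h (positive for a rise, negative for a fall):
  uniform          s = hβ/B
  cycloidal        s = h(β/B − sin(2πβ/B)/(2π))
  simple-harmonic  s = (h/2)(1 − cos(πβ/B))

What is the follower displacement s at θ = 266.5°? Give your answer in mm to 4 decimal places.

seg 1 [0°–128.8°] cycloidal, h=13: full span → s += 13 → s = 13.0000
seg 2 [128.8°–177.5°] uniform, h=22: full span → s += 22 → s = 35.0000
seg 3 [177.5°–214.1°] uniform, h=27: full span → s += 27 → s = 62.0000
seg 4 [214.1°–259.8°] dwell: s stays 62.0000
seg 5 [259.8°–303.3°] cycloidal, h=25: θ=266.5° here. β=6.7, B=43.5. 25·(0.1540 − sin(2π·0.1540)/(2π)) = 0.5735 → s = 62.5735

62.5735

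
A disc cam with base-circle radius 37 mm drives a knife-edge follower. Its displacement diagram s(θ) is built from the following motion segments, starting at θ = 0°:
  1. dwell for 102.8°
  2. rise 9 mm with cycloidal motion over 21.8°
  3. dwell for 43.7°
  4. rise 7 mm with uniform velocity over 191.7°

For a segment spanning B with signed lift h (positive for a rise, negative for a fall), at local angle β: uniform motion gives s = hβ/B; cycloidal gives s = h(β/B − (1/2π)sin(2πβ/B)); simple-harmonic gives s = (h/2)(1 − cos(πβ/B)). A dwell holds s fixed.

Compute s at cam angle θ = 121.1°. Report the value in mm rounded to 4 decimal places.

seg 1 [0°–102.8°] dwell: s stays 0.0000
seg 2 [102.8°–124.6°] cycloidal, h=9: θ=121.1° here. β=18.3, B=21.8. 9·(0.8394 − sin(2π·0.8394)/(2π)) = 8.7671 → s = 8.7671

8.7671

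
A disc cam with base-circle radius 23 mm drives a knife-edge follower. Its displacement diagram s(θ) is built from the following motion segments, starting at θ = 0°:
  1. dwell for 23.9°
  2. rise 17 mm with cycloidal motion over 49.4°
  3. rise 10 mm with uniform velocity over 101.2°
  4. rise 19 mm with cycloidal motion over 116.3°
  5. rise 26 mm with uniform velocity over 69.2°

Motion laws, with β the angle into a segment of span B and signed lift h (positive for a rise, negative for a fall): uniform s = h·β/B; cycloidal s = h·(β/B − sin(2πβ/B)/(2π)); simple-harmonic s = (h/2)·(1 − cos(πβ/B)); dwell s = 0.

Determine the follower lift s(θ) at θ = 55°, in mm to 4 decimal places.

seg 1 [0°–23.9°] dwell: s stays 0.0000
seg 2 [23.9°–73.3°] cycloidal, h=17: θ=55° here. β=31.1, B=49.4. 17·(0.6296 − sin(2π·0.6296)/(2π)) = 12.6696 → s = 12.6696

12.6696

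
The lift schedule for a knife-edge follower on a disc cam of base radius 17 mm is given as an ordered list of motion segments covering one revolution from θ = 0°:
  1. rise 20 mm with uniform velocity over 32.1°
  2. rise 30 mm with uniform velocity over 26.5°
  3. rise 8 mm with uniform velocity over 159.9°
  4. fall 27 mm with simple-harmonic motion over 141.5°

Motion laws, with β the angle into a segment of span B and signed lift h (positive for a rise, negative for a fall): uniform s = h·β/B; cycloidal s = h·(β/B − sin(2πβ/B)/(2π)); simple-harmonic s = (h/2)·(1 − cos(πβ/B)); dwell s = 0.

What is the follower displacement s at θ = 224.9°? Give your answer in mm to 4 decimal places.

seg 1 [0°–32.1°] uniform, h=20: full span → s += 20 → s = 20.0000
seg 2 [32.1°–58.6°] uniform, h=30: full span → s += 30 → s = 50.0000
seg 3 [58.6°–218.5°] uniform, h=8: full span → s += 8 → s = 58.0000
seg 4 [218.5°–360°] simple-harmonic, h=-27: θ=224.9° here. β=6.4, B=141.5. -27/2·(1 − cos(π·0.0452)) = -0.1361 → s = 57.8639

57.8639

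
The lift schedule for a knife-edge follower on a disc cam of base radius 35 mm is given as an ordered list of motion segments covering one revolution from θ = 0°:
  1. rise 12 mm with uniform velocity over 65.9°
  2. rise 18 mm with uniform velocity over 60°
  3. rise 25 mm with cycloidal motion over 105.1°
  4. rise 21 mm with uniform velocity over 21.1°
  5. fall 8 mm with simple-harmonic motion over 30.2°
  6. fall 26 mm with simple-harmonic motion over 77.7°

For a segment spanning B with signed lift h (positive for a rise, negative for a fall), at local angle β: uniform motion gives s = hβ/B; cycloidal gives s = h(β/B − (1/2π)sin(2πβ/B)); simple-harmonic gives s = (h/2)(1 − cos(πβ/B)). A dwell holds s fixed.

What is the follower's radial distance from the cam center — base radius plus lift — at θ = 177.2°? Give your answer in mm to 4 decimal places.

seg 1 [0°–65.9°] uniform, h=12: full span → s += 12 → s = 12.0000
seg 2 [65.9°–125.9°] uniform, h=18: full span → s += 18 → s = 30.0000
seg 3 [125.9°–231°] cycloidal, h=25: θ=177.2° here. β=51.3, B=105.1. 25·(0.4881 − sin(2π·0.4881)/(2π)) = 11.9056 → s = 41.9056
radial distance = base radius + s = 35 + 41.9056 = 76.9056

76.9056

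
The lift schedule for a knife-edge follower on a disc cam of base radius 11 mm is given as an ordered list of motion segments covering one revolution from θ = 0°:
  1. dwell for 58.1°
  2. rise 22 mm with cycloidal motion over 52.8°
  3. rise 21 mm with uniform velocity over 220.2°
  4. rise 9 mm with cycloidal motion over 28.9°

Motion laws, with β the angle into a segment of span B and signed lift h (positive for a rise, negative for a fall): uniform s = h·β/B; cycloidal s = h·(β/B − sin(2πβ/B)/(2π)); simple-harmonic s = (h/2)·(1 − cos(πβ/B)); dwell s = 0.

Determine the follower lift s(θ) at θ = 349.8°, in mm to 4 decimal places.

seg 1 [0°–58.1°] dwell: s stays 0.0000
seg 2 [58.1°–110.9°] cycloidal, h=22: full span → s += 22 → s = 22.0000
seg 3 [110.9°–331.1°] uniform, h=21: full span → s += 21 → s = 43.0000
seg 4 [331.1°–360°] cycloidal, h=9: θ=349.8° here. β=18.7, B=28.9. 9·(0.6471 − sin(2π·0.6471)/(2π)) = 6.9666 → s = 49.9666

49.9666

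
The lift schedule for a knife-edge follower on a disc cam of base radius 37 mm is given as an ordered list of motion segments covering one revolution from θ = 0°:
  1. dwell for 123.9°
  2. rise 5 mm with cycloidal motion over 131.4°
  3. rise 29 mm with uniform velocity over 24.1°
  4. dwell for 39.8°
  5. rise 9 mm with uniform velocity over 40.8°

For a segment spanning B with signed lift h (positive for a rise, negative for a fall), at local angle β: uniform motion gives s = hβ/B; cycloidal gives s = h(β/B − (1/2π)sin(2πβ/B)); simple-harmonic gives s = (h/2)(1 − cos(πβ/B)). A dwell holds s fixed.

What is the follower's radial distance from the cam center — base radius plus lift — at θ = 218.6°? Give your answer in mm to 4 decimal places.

seg 1 [0°–123.9°] dwell: s stays 0.0000
seg 2 [123.9°–255.3°] cycloidal, h=5: θ=218.6° here. β=94.7, B=131.4. 5·(0.7207 − sin(2π·0.7207)/(2π)) = 4.3858 → s = 4.3858
radial distance = base radius + s = 37 + 4.3858 = 41.3858

41.3858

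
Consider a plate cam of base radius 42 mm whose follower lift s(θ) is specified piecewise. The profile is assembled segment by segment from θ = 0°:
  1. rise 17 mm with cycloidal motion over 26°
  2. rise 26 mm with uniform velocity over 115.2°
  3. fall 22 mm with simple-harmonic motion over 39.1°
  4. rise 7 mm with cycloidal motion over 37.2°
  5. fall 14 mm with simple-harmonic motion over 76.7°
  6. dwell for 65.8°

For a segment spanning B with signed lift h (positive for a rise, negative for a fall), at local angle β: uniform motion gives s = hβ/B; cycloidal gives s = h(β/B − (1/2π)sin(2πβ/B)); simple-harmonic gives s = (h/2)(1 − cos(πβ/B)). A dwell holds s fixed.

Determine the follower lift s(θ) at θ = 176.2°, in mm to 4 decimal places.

seg 1 [0°–26°] cycloidal, h=17: full span → s += 17 → s = 17.0000
seg 2 [26°–141.2°] uniform, h=26: full span → s += 26 → s = 43.0000
seg 3 [141.2°–180.3°] simple-harmonic, h=-22: θ=176.2° here. β=35, B=39.1. -22/2·(1 − cos(π·0.8951)) = -21.4085 → s = 21.5915

21.5915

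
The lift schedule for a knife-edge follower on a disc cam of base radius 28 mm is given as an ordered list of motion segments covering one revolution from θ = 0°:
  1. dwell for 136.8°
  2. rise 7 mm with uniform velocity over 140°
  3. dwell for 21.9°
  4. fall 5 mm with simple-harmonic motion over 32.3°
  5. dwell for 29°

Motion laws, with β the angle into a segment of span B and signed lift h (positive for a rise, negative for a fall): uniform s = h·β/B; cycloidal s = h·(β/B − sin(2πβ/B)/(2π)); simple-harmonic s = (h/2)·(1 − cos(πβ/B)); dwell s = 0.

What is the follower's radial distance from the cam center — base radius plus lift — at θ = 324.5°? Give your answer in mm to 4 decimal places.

seg 1 [0°–136.8°] dwell: s stays 0.0000
seg 2 [136.8°–276.8°] uniform, h=7: full span → s += 7 → s = 7.0000
seg 3 [276.8°–298.7°] dwell: s stays 7.0000
seg 4 [298.7°–331°] simple-harmonic, h=-5: θ=324.5° here. β=25.8, B=32.3. -5/2·(1 − cos(π·0.7988)) = -4.5168 → s = 2.4832
radial distance = base radius + s = 28 + 2.4832 = 30.4832

30.4832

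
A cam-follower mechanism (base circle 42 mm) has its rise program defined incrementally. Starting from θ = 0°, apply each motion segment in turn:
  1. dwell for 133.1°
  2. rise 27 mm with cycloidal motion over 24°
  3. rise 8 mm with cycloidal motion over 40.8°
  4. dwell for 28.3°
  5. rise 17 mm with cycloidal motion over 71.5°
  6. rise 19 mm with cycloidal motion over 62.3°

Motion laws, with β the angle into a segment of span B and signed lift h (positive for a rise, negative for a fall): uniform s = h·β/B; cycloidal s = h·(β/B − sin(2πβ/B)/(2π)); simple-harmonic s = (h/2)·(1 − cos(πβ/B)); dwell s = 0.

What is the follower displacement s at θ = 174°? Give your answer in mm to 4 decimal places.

seg 1 [0°–133.1°] dwell: s stays 0.0000
seg 2 [133.1°–157.1°] cycloidal, h=27: full span → s += 27 → s = 27.0000
seg 3 [157.1°–197.9°] cycloidal, h=8: θ=174° here. β=16.9, B=40.8. 8·(0.4142 − sin(2π·0.4142)/(2π)) = 2.6602 → s = 29.6602

29.6602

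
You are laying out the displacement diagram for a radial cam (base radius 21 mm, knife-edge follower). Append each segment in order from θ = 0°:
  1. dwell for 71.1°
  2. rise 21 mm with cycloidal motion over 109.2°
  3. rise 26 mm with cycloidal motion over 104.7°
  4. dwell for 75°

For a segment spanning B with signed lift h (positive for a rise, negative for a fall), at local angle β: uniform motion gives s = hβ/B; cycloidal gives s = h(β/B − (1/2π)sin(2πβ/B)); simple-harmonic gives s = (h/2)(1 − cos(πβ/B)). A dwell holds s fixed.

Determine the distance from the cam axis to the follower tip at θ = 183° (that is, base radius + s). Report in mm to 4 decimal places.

seg 1 [0°–71.1°] dwell: s stays 0.0000
seg 2 [71.1°–180.3°] cycloidal, h=21: full span → s += 21 → s = 21.0000
seg 3 [180.3°–285°] cycloidal, h=26: θ=183° here. β=2.7, B=104.7. 26·(0.0258 − sin(2π·0.0258)/(2π)) = 0.0029 → s = 21.0029
radial distance = base radius + s = 21 + 21.0029 = 42.0029

42.0029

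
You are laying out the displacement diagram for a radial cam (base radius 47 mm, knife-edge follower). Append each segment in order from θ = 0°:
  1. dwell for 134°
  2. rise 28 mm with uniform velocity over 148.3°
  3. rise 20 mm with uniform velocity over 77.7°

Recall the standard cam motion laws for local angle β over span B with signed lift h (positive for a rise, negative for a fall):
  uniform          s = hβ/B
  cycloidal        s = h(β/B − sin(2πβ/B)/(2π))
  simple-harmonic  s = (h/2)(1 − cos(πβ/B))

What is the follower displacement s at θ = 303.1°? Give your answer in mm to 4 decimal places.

seg 1 [0°–134°] dwell: s stays 0.0000
seg 2 [134°–282.3°] uniform, h=28: full span → s += 28 → s = 28.0000
seg 3 [282.3°–360°] uniform, h=20: θ=303.1° here. β=20.8, B=77.7. 20·20.8/77.7 = 5.3539 → s = 33.3539

33.3539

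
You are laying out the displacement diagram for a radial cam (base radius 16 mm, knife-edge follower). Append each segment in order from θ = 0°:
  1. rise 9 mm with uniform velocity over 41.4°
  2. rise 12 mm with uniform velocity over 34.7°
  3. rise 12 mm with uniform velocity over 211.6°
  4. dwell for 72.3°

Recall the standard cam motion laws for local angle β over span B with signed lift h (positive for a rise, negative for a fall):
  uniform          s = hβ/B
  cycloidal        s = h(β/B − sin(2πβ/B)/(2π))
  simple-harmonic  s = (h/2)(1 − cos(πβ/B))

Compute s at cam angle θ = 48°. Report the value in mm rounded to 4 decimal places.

seg 1 [0°–41.4°] uniform, h=9: full span → s += 9 → s = 9.0000
seg 2 [41.4°–76.1°] uniform, h=12: θ=48° here. β=6.6, B=34.7. 12·6.6/34.7 = 2.2824 → s = 11.2824

11.2824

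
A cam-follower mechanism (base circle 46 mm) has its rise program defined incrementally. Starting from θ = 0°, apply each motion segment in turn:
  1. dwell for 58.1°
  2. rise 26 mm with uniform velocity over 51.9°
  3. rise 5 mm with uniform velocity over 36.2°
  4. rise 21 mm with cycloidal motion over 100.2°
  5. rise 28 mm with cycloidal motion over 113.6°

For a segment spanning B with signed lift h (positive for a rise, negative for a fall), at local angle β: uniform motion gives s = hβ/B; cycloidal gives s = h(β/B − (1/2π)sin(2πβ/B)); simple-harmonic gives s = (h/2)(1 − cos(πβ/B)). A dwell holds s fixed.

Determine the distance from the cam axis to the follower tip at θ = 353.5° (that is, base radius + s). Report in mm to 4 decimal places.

seg 1 [0°–58.1°] dwell: s stays 0.0000
seg 2 [58.1°–110°] uniform, h=26: full span → s += 26 → s = 26.0000
seg 3 [110°–146.2°] uniform, h=5: full span → s += 5 → s = 31.0000
seg 4 [146.2°–246.4°] cycloidal, h=21: full span → s += 21 → s = 52.0000
seg 5 [246.4°–360°] cycloidal, h=28: θ=353.5° here. β=107.1, B=113.6. 28·(0.9428 − sin(2π·0.9428)/(2π)) = 27.9657 → s = 79.9657
radial distance = base radius + s = 46 + 79.9657 = 125.9657

125.9657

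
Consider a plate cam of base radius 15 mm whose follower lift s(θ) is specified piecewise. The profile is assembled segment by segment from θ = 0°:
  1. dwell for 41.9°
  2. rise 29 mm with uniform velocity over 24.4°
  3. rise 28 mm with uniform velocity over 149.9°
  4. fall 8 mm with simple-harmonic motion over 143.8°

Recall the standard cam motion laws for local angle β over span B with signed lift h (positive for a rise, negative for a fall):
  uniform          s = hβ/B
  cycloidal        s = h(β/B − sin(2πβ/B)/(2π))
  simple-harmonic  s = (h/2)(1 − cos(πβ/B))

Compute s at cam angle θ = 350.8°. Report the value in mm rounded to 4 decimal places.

seg 1 [0°–41.9°] dwell: s stays 0.0000
seg 2 [41.9°–66.3°] uniform, h=29: full span → s += 29 → s = 29.0000
seg 3 [66.3°–216.2°] uniform, h=28: full span → s += 28 → s = 57.0000
seg 4 [216.2°–360°] simple-harmonic, h=-8: θ=350.8° here. β=134.6, B=143.8. -8/2·(1 − cos(π·0.9360)) = -7.9195 → s = 49.0805

49.0805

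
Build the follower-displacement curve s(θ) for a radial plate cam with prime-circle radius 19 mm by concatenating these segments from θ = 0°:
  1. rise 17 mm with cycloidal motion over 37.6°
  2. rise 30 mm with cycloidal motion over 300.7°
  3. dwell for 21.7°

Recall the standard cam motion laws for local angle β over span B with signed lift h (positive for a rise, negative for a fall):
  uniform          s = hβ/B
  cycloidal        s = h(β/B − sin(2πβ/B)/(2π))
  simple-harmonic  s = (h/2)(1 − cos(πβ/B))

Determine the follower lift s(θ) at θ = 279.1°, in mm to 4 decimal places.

seg 1 [0°–37.6°] cycloidal, h=17: full span → s += 17 → s = 17.0000
seg 2 [37.6°–338.3°] cycloidal, h=30: θ=279.1° here. β=241.5, B=300.7. 30·(0.8031 − sin(2π·0.8031)/(2π)) = 28.6049 → s = 45.6049

45.6049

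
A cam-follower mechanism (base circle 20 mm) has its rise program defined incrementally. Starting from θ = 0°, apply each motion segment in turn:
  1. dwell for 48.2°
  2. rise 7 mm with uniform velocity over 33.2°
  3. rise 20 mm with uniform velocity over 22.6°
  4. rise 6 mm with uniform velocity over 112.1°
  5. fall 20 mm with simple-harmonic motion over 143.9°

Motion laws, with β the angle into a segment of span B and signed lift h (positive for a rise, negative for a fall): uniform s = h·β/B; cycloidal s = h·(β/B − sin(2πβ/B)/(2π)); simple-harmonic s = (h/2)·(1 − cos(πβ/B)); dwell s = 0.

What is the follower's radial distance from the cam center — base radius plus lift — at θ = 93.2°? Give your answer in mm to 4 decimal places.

seg 1 [0°–48.2°] dwell: s stays 0.0000
seg 2 [48.2°–81.4°] uniform, h=7: full span → s += 7 → s = 7.0000
seg 3 [81.4°–104°] uniform, h=20: θ=93.2° here. β=11.8, B=22.6. 20·11.8/22.6 = 10.4425 → s = 17.4425
radial distance = base radius + s = 20 + 17.4425 = 37.4425

37.4425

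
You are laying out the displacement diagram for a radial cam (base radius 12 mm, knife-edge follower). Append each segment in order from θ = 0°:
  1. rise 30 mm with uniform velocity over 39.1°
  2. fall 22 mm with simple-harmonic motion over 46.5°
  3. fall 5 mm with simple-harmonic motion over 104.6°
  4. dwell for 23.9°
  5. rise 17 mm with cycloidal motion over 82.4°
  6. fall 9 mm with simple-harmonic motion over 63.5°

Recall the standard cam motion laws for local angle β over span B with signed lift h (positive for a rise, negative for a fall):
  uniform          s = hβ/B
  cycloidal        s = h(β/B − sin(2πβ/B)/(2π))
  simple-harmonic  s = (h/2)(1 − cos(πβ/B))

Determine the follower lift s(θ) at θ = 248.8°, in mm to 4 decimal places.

seg 1 [0°–39.1°] uniform, h=30: full span → s += 30 → s = 30.0000
seg 2 [39.1°–85.6°] simple-harmonic, h=-22: full span → s += -22 → s = 8.0000
seg 3 [85.6°–190.2°] simple-harmonic, h=-5: full span → s += -5 → s = 3.0000
seg 4 [190.2°–214.1°] dwell: s stays 3.0000
seg 5 [214.1°–296.5°] cycloidal, h=17: θ=248.8° here. β=34.7, B=82.4. 17·(0.4211 − sin(2π·0.4211)/(2π)) = 5.8722 → s = 8.8722

8.8722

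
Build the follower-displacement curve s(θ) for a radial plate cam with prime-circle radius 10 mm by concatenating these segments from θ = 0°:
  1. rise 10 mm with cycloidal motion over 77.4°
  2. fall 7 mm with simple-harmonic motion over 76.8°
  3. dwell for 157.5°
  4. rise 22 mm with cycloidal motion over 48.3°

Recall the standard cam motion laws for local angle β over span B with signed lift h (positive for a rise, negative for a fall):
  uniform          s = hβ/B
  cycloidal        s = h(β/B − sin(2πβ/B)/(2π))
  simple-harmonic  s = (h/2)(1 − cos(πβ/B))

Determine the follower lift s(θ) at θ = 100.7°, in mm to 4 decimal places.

seg 1 [0°–77.4°] cycloidal, h=10: full span → s += 10 → s = 10.0000
seg 2 [77.4°–154.2°] simple-harmonic, h=-7: θ=100.7° here. β=23.3, B=76.8. -7/2·(1 − cos(π·0.3034)) = -1.4730 → s = 8.5270

8.5270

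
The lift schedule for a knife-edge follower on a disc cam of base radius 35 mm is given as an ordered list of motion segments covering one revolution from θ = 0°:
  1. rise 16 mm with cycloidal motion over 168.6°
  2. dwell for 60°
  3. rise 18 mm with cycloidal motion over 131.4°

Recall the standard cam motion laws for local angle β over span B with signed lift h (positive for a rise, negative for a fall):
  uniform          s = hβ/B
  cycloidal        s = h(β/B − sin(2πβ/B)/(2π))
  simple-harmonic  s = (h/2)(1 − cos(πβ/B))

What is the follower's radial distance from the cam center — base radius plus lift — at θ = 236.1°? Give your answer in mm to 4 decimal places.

seg 1 [0°–168.6°] cycloidal, h=16: full span → s += 16 → s = 16.0000
seg 2 [168.6°–228.6°] dwell: s stays 16.0000
seg 3 [228.6°–360°] cycloidal, h=18: θ=236.1° here. β=7.5, B=131.4. 18·(0.0571 − sin(2π·0.0571)/(2π)) = 0.0219 → s = 16.0219
radial distance = base radius + s = 35 + 16.0219 = 51.0219

51.0219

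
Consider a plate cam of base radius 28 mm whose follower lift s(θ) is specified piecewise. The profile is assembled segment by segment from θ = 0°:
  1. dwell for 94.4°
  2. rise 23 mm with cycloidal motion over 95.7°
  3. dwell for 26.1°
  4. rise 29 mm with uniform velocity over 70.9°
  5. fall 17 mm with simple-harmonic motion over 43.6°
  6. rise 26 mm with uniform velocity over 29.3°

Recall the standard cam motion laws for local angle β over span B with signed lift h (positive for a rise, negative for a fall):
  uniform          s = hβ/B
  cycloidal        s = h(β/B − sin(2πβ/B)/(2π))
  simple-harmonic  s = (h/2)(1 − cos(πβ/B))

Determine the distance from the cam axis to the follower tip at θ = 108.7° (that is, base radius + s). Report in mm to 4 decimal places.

seg 1 [0°–94.4°] dwell: s stays 0.0000
seg 2 [94.4°–190.1°] cycloidal, h=23: θ=108.7° here. β=14.3, B=95.7. 23·(0.1494 − sin(2π·0.1494)/(2π)) = 0.4831 → s = 0.4831
radial distance = base radius + s = 28 + 0.4831 = 28.4831

28.4831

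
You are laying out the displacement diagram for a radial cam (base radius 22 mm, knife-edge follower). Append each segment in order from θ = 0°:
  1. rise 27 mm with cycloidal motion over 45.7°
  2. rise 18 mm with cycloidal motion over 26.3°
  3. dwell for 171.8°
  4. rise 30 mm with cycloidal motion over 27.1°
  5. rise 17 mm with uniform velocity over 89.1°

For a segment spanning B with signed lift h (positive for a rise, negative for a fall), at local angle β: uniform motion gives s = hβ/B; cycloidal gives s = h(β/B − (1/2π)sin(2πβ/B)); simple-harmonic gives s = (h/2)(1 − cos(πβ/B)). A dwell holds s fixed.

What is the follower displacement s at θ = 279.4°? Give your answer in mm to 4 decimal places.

seg 1 [0°–45.7°] cycloidal, h=27: full span → s += 27 → s = 27.0000
seg 2 [45.7°–72°] cycloidal, h=18: full span → s += 18 → s = 45.0000
seg 3 [72°–243.8°] dwell: s stays 45.0000
seg 4 [243.8°–270.9°] cycloidal, h=30: full span → s += 30 → s = 75.0000
seg 5 [270.9°–360°] uniform, h=17: θ=279.4° here. β=8.5, B=89.1. 17·8.5/89.1 = 1.6218 → s = 76.6218

76.6218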